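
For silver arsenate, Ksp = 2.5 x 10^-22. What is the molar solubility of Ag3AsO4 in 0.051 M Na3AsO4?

s ≈ 5.7 x 10^-8 M

Ag3AsO4(s) <=> 3 Ag^+ + AsO4^3-
Ksp = [Ag^+]^3[AsO4^3-]
Let s = moles of Ag3AsO4 that dissolve per litre. [Ag^+] = 3s, [AsO4^3-] = 0.051 + s ≈ 0.051 (since AsO4^3- from Na3AsO4 dominates).
Ksp ≈ (3s)^3 × 0.051
s = 5.7 x 10^-8 M
Check: s = 5.7 x 10^-8 ≪ 0.051, so the approximation is valid.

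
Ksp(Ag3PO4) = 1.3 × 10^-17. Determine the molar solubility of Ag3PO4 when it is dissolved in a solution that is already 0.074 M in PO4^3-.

Ag3PO4(s) ⇌ 3 Ag^+ + PO4^3-
Ksp = [Ag^+]^3[PO4^3-]
Let s be the molar solubility in this solution. [Ag^+] = 3s, [PO4^3-] = 0.074 + s ≈ 0.074 (since the PO4^3- already present dominates).
Ksp ≈ (3s)^3 × 0.074
s = 1.9 × 10^-6 M
Check: s = 1.9 x 10^-6 ≪ 0.074, so the approximation is valid.

1.9 × 10^-6 M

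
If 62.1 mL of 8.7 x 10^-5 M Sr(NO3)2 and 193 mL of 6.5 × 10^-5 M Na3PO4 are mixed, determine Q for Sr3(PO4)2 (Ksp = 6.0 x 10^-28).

Q = 2.3e-23

Total volume = 62.1 + 193 = 255.1 mL.
[Sr^2+] = 8.7 x 10^-5 × (62.1/255.1) = 2.12 x 10^-5 M
[PO4^3-] = 6.5 × 10^-5 × (193/255.1) = 4.92 × 10^-5 M
Sr3(PO4)2(s) ⇌ 3 Sr^2+ + 2 PO4^3-, so Q = [Sr^2+]^3[PO4^3-]^2
Q = (2.12 × 10^-5)^3(4.92 × 10^-5)^2 = 2.3 × 10^-23
Q > Ksp, so Sr3(PO4)2 will precipitate.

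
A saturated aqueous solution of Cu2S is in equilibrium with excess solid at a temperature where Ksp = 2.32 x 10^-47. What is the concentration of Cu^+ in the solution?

3.59 x 10^-16 M

Cu2S(s) <=> 2 Cu^+ + S^2-
Ksp = [Cu^+]^2[S^2-]
Let s = molar solubility. Then [Cu^+] = 2s and [S^2-] = s.
Ksp = (2s)^2s = 4s^3
Solving, s = (2.32 x 10^-47/4)^(1/3) = 1.797 × 10^-16 M
[Cu^+] = 2s = 3.59 × 10^-16 M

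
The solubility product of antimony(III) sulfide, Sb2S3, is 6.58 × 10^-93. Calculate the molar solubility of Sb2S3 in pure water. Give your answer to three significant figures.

Sb2S3(s) ⇌ 2 Sb^3+ + 3 S^2-
Ksp = [Sb^3+]^2[S^2-]^3
With molar solubility s: [Sb^3+] = 2s, [S^2-] = 3s.
Ksp = (2s)^2(3s)^3 = 108s^5
s = (6.58 × 10^-93 / 108)^(1/5) = 1.44 × 10^-19 M

s ≈ 1.44e-19 M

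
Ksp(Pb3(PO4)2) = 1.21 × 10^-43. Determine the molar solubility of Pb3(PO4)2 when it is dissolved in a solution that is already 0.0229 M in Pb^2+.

Pb3(PO4)2(s) ⇌ 3 Pb^2+(aq) + 2 PO4^3-(aq)
Ksp = [Pb^2+]^3[PO4^3-]^2
Let s = moles of Pb3(PO4)2 that dissolve per litre. [Pb^2+] = 0.0229 + 3s ≈ 0.0229, [PO4^3-] = 2s (since the Pb^2+ already present dominates).
Ksp ≈ (0.0229)^3 × (2s)^2
s = 5.02 × 10^-20 M
Check: 3s = 1.5 x 10^-19 ≪ 0.0229, so the approximation is valid.

5.02 × 10^-20 M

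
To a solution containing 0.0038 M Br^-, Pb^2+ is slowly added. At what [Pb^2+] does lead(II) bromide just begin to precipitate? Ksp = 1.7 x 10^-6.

PbBr2(s) <=> Pb^2+(aq) + 2 Br^-(aq)
Ksp = [Pb^2+][Br^-]^2
Precipitation begins when Q = Ksp. With [Br^-] = 0.0038 M:
1.7 x 10^-6 = (0.0038)^2 × [Pb^2+]
[Pb^2+] = (1.7 x 10^-6 / 1.44 × 10^-5) = 1.2 × 10^-1 M

[Pb^2+] = 0.12 M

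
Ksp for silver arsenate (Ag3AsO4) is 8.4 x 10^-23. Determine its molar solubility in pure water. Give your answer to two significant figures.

Ag3AsO4(s) <=> 3 Ag^+ + AsO4^3-
Ksp = [Ag^+]^3[AsO4^3-]
Let s = molar solubility. Then [Ag^+] = 3s and [AsO4^3-] = s.
Substituting: Ksp = (3s)^3s = 27s^4
s = (8.4 x 10^-23 / 27)^(1/4) = 1.3 x 10^-6 M

1.3 × 10^-6 M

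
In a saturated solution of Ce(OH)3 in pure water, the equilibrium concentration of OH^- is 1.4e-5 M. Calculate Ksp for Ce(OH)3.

Ksp ≈ 1.3 × 10^-20

Ce(OH)3(s) ⇌ Ce^3+(aq) + 3 OH^-(aq)
Stoichiometry gives [Ce^3+] = (1/3)[OH^-] = 4.67 × 10^-6 M.
Ksp = [Ce^3+][OH^-]^3
Ksp = 4.67 × 10^-6 × (1.4 x 10^-5)^3 = 1.3 × 10^-20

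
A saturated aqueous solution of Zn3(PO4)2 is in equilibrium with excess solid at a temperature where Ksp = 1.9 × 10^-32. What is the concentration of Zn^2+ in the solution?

[Zn^2+] = 5.3 × 10^-7 M

Zn3(PO4)2(s) <=> 3 Zn^2+(aq) + 2 PO4^3-(aq)
Ksp = [Zn^2+]^3[PO4^3-]^2
With molar solubility s: [Zn^2+] = 3s, [PO4^3-] = 2s.
So Ksp = (3s)^3 × (2s)^2 = 108s^5
Solving, s = (1.9 × 10^-32/108)^(1/5) = 1.77 × 10^-7 M
[Zn^2+] = 3s = 5.3 x 10^-7 M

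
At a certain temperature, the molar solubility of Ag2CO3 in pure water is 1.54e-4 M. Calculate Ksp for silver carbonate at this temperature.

Ksp = 1.46e-11

Ag2CO3(s) ⇌ 2 Ag^+ + CO3^2-
With molar solubility s: [Ag^+] = 2s, [CO3^2-] = s.
Ksp = [Ag^+]^2[CO3^2-]
Ksp = (2s)^2s = 4s^3
Ksp = 4 × (1.54 × 10^-4)^3 = 1.46 x 10^-11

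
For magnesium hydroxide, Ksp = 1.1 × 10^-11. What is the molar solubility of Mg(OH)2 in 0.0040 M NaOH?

s ≈ 6.9e-7 M

Mg(OH)2(s) <=> Mg^2+(aq) + 2 OH^-(aq)
Ksp = [Mg^2+][OH^-]^2
If s mol/L dissolves here, [Mg^2+] = s, [OH^-] = 0.0040 + 2s ≈ 0.0040 (since OH^- from NaOH dominates).
Ksp ≈ s × (0.0040)^2
s = 6.9 × 10^-7 M
Check: 2s = 1.4 × 10^-6 ≪ 0.0040, so the approximation is valid.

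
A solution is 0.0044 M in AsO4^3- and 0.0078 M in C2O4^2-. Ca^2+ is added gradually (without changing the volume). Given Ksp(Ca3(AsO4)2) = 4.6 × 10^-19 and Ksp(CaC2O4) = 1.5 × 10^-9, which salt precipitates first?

Precipitation of each salt starts when its ion product equals its Ksp.
For Ca3(AsO4)2: 4.6 × 10^-19 = (0.0044)^2 × [Ca^2+]^3  ⇒  [Ca^2+] = 2.9 x 10^-5 M.
For CaC2O4: 1.5 × 10^-9 = 0.0078 × [Ca^2+]  ⇒  [Ca^2+] = 1.9 x 10^-7 M.
The salt with the lower threshold [Ca^2+] precipitates first: CaC2O4.

CaC2O4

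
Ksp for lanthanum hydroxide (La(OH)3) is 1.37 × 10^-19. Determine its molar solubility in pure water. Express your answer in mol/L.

La(OH)3(s) <=> La^3+ + 3 OH^-
Ksp = [La^3+][OH^-]^3
If s mol/L of La(OH)3 dissolves, [La^3+] = s and [OH^-] = 3s.
Substituting: Ksp = s(3s)^3 = 27s^4
Solving, s = (1.37 × 10^-19/27)^(1/4) = 8.44 × 10^-6 M

s = 8.44e-6 M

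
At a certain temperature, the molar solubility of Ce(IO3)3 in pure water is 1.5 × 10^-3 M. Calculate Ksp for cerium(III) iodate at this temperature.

Ce(IO3)3(s) ⇌ Ce^3+ + 3 IO3^-
For each mole of Ce(IO3)3 that dissolves: [Ce^3+] = s, [IO3^-] = 3s.
Ksp = [Ce^3+][IO3^-]^3
So Ksp = s × (3s)^3 = 27s^4
Ksp = 27 × (1.5 x 10^-3)^4 = 1.4 × 10^-10

Ksp = 1.4 × 10^-10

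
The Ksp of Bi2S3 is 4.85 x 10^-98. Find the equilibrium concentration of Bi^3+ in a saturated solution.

[Bi^3+] ≈ 2.70 x 10^-20 M

Bi2S3(s) ⇌ 2 Bi^3+ + 3 S^2-
Ksp = [Bi^3+]^2[S^2-]^3
Let s = molar solubility. Then [Bi^3+] = 2s and [S^2-] = 3s.
So Ksp = (2s)^2 × (3s)^3 = 108s^5
s^5 = 4.85 x 10^-98 / 108, so s = 1.350 × 10^-20 M
[Bi^3+] = 2s = 2.70 x 10^-20 M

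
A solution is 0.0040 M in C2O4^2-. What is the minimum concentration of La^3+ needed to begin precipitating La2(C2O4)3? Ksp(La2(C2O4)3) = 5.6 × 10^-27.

[La^3+] = 3.0e-10 M

La2(C2O4)3(s) ⇌ 2 La^3+(aq) + 3 C2O4^2-(aq)
Ksp = [La^3+]^2[C2O4^2-]^3
Precipitation begins when Q = Ksp. With [C2O4^2-] = 0.0040 M:
5.6 × 10^-27 = (0.0040)^3 × [La^3+]^2
[La^3+] = (5.6 × 10^-27 / 6.40 × 10^-8)^(1/2) = 3.0 × 10^-10 M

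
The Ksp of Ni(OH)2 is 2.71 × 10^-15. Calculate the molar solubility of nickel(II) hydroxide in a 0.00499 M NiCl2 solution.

s = 3.68 × 10^-7 M

Ni(OH)2(s) ⇌ Ni^2+(aq) + 2 OH^-(aq)
Ksp = [Ni^2+][OH^-]^2
Let s be the molar solubility in this solution. [Ni^2+] = 0.00499 + s ≈ 0.00499, [OH^-] = 2s (common-ion effect: Ni^2+ is already 0.00499 M).
Ksp ≈ 0.00499 × (2s)^2
s = 3.68 × 10^-7 M
Check: s = 3.7 x 10^-7 ≪ 0.00499, so the approximation is valid.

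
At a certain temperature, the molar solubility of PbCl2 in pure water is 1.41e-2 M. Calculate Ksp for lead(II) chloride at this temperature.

Ksp = 1.12 x 10^-5

PbCl2(s) <=> Pb^2+ + 2 Cl^-
For each mole of PbCl2 that dissolves: [Pb^2+] = s, [Cl^-] = 2s.
Ksp = [Pb^2+][Cl^-]^2
Substituting: Ksp = s(2s)^2 = 4s^3
With s = 1.41 × 10^-2: Ksp = 1.12 × 10^-5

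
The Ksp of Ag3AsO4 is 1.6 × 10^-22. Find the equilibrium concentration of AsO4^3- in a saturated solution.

Ag3AsO4(s) ⇌ 3 Ag^+ + AsO4^3-
Ksp = [Ag^+]^3[AsO4^3-]
With molar solubility s: [Ag^+] = 3s, [AsO4^3-] = s.
Ksp = (3s)^3s = 27s^4
s = (1.6 × 10^-22 / 27)^(1/4) = 1.56 × 10^-6 M
[AsO4^3-] = s = 1.6 × 10^-6 M

1.6e-6 M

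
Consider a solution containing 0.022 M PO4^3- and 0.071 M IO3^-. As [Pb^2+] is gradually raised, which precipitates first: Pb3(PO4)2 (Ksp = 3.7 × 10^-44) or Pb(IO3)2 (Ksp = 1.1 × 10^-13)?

Precipitation of each salt starts when its ion product equals its Ksp.
For Pb3(PO4)2: 3.7 × 10^-44 = (0.022)^2 × [Pb^2+]^3  ⇒  [Pb^2+] = 4.2 × 10^-14 M.
For Pb(IO3)2: 1.1 × 10^-13 = (0.071)^2 × [Pb^2+]  ⇒  [Pb^2+] = 2.2 x 10^-11 M.
The salt with the lower threshold [Pb^2+] precipitates first: Pb3(PO4)2.

Pb3(PO4)2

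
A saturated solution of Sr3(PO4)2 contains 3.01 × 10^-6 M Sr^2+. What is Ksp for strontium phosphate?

Sr3(PO4)2(s) <=> 3 Sr^2+ + 2 PO4^3-
Stoichiometry gives [PO4^3-] = (2/3)[Sr^2+] = 2.007 × 10^-6 M.
Ksp = [Sr^2+]^3[PO4^3-]^2
Ksp = (3.01 x 10^-6)^3 × (2.007 × 10^-6)^2 = 1.10 × 10^-28

Ksp = 1.10 x 10^-28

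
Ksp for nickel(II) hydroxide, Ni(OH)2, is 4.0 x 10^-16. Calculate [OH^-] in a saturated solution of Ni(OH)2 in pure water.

Ni(OH)2(s) ⇌ Ni^2+ + 2 OH^-
Ksp = [Ni^2+][OH^-]^2
If s mol/L of Ni(OH)2 dissolves, [Ni^2+] = s and [OH^-] = 2s.
So Ksp = s × (2s)^2 = 4s^3
s^3 = 4.0 x 10^-16 / 4, so s = 4.64 × 10^-6 M
[OH^-] = 2s = 9.3 × 10^-6 M

[OH^-] ≈ 9.3 x 10^-6 M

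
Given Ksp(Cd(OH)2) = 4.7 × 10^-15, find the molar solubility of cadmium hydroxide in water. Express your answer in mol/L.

s = 1.1e-5 M

Cd(OH)2(s) ⇌ Cd^2+ + 2 OH^-
Ksp = [Cd^2+][OH^-]^2
For each mole of Cd(OH)2 that dissolves: [Cd^2+] = s, [OH^-] = 2s.
Ksp = s(2s)^2 = 4s^3
s = (4.7 × 10^-15 / 4)^(1/3) = 1.1 × 10^-5 M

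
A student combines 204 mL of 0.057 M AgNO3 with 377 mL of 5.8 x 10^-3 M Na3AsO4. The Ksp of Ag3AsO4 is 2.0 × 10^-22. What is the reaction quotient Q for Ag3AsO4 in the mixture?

Total volume = 204 + 377 = 581 mL.
[Ag^+] = 5.7 x 10^-2 × (204/581) = 2.00 × 10^-2 M
[AsO4^3-] = 5.8 × 10^-3 × (377/581) = 3.76 × 10^-3 M
Ag3AsO4(s) <=> 3 Ag^+ + AsO4^3-, so Q = [Ag^+]^3[AsO4^3-]
Q = (2.00 × 10^-2)^3(3.76 x 10^-3) = 3.0 × 10^-8
Q > Ksp, so Ag3AsO4 will precipitate.

3.0e-8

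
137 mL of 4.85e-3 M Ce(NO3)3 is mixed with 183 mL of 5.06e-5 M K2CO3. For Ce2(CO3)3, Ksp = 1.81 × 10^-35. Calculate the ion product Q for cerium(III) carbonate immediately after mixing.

Total volume = 137 + 183 = 320 mL.
[Ce^3+] = 4.85 × 10^-3 × (137/320) = 2.076 × 10^-3 M
[CO3^2-] = 5.06 x 10^-5 × (183/320) = 2.894 x 10^-5 M
Ce2(CO3)3(s) ⇌ 2 Ce^3+(aq) + 3 CO3^2-(aq), so Q = [Ce^3+]^2[CO3^2-]^3
Q = (2.076 x 10^-3)^2(2.894 × 10^-5)^3 = 1.04 x 10^-19
Q > Ksp, so Ce2(CO3)3 will precipitate.

1.04e-19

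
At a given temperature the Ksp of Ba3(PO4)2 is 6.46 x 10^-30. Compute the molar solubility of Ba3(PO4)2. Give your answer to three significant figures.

5.69e-7 M

Ba3(PO4)2(s) <=> 3 Ba^2+ + 2 PO4^3-
Ksp = [Ba^2+]^3[PO4^3-]^2
If s mol/L of Ba3(PO4)2 dissolves, [Ba^2+] = 3s and [PO4^3-] = 2s.
So Ksp = (3s)^3 × (2s)^2 = 108s^5
s = (6.46 x 10^-30 / 108)^(1/5) = 5.69 × 10^-7 M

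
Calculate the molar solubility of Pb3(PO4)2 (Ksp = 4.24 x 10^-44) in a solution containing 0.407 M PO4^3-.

Pb3(PO4)2(s) ⇌ 3 Pb^2+ + 2 PO4^3-
Ksp = [Pb^2+]^3[PO4^3-]^2
Let s = moles of Pb3(PO4)2 that dissolve per litre. [Pb^2+] = 3s, [PO4^3-] = 0.407 + 2s ≈ 0.407 (Ksp is small, so little additional dissolves).
Ksp ≈ (3s)^3 × (0.407)^2
s = 2.12 × 10^-15 M
Check: 2s = 4.2 × 10^-15 ≪ 0.407, so the approximation is valid.

s = 2.12 × 10^-15 M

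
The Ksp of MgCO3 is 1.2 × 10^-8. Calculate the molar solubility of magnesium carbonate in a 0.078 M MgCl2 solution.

MgCO3(s) <=> Mg^2+ + CO3^2-
Ksp = [Mg^2+][CO3^2-]
Let s be the molar solubility in this solution. [Mg^2+] = 0.078 + s ≈ 0.078, [CO3^2-] = s (common-ion effect: Mg^2+ is already 0.078 M).
Ksp ≈ 0.078 × s
s = 1.5 × 10^-7 M
Check: s = 1.5 × 10^-7 ≪ 0.078, so the approximation is valid.

s = 1.5e-7 M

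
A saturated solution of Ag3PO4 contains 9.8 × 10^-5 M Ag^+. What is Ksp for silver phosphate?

Ksp = 3.1 × 10^-17

Ag3PO4(s) ⇌ 3 Ag^+ + PO4^3-
Stoichiometry gives [PO4^3-] = (1/3)[Ag^+] = 3.27 × 10^-5 M.
Ksp = [Ag^+]^3[PO4^3-]
Ksp = (9.8 × 10^-5)^3 × 3.27 x 10^-5 = 3.1 × 10^-17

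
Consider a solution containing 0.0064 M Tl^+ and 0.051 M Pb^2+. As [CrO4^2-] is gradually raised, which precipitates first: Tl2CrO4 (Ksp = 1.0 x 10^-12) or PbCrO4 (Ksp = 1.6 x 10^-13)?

Each salt begins to precipitate when Q = Ksp, i.e. when [CrO4^2-] reaches its threshold.
For Tl2CrO4: 1.0 x 10^-12 = (0.0064)^2 × [CrO4^2-]  ⇒  [CrO4^2-] = 2.4 × 10^-8 M.
For PbCrO4: 1.6 x 10^-13 = 0.051 × [CrO4^2-]  ⇒  [CrO4^2-] = 3.1 x 10^-12 M.
The salt with the lower threshold [CrO4^2-] precipitates first: PbCrO4.

PbCrO4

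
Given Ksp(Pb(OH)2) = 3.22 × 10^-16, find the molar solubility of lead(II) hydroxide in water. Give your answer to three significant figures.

4.32 x 10^-6 M

Pb(OH)2(s) ⇌ Pb^2+ + 2 OH^-
Ksp = [Pb^2+][OH^-]^2
For each mole of Pb(OH)2 that dissolves: [Pb^2+] = s, [OH^-] = 2s.
Substituting: Ksp = s(2s)^2 = 4s^3
s^3 = 3.22 × 10^-16 / 4, so s = 4.32 x 10^-6 M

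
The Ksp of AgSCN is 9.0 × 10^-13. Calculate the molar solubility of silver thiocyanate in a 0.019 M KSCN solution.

AgSCN(s) ⇌ Ag^+(aq) + SCN^-(aq)
Ksp = [Ag^+][SCN^-]
If s mol/L dissolves here, [Ag^+] = s, [SCN^-] = 0.019 + s ≈ 0.019 (Ksp is small, so little additional dissolves).
Ksp ≈ s × 0.019
s = 4.7 × 10^-11 M
Check: s = 4.7 × 10^-11 ≪ 0.019, so the approximation is valid.

s = 4.7 × 10^-11 M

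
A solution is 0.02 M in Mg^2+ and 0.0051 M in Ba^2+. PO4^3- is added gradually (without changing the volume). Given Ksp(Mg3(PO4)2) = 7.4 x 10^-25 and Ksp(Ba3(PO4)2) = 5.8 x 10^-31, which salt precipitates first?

Ba3(PO4)2

Each salt begins to precipitate when Q = Ksp, i.e. when [PO4^3-] reaches its threshold.
For Mg3(PO4)2: 7.4 x 10^-25 = (0.02)^3 × [PO4^3-]^2  ⇒  [PO4^3-] = 3.0 × 10^-10 M.
For Ba3(PO4)2: 5.8 x 10^-31 = (0.0051)^3 × [PO4^3-]^2  ⇒  [PO4^3-] = 2.1 × 10^-12 M.
The salt with the lower threshold [PO4^3-] precipitates first: Ba3(PO4)2.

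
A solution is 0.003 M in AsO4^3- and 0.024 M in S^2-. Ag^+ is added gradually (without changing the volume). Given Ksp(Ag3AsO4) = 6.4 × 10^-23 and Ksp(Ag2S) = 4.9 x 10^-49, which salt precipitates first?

Ag2S

Each salt begins to precipitate when Q = Ksp, i.e. when [Ag^+] reaches its threshold.
For Ag3AsO4: 6.4 × 10^-23 = 0.003 × [Ag^+]^3  ⇒  [Ag^+] = 2.8 × 10^-7 M.
For Ag2S: 4.9 x 10^-49 = 0.024 × [Ag^+]^2  ⇒  [Ag^+] = 4.5 x 10^-24 M.
The salt with the lower threshold [Ag^+] precipitates first: Ag2S.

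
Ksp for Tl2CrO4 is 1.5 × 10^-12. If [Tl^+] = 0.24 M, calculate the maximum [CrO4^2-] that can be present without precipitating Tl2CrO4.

[CrO4^2-] = 2.6 × 10^-11 M

Tl2CrO4(s) ⇌ 2 Tl^+(aq) + CrO4^2-(aq)
Ksp = [Tl^+]^2[CrO4^2-]
Precipitation begins when Q = Ksp. With [Tl^+] = 0.24 M:
1.5 × 10^-12 = (0.24)^2 × [CrO4^2-]
[CrO4^2-] = (1.5 × 10^-12 / 5.76 × 10^-2) = 2.6 × 10^-11 M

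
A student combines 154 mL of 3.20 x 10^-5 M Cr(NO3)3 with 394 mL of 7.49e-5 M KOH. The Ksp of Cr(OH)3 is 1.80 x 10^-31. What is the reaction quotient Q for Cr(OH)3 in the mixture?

Q = 1.40 × 10^-18

Total volume = 154 + 394 = 548 mL.
[Cr^3+] = 3.20 × 10^-5 × (154/548) = 8.993 x 10^-6 M
[OH^-] = 7.49 × 10^-5 × (394/548) = 5.385 x 10^-5 M
Cr(OH)3(s) <=> Cr^3+ + 3 OH^-, so Q = [Cr^3+][OH^-]^3
Q = (8.993 × 10^-6)(5.385 × 10^-5)^3 = 1.40 x 10^-18
Q > Ksp, so Cr(OH)3 will precipitate.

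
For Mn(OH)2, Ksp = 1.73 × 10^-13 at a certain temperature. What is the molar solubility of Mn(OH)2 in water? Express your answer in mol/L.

3.51 × 10^-5 M

Mn(OH)2(s) ⇌ Mn^2+ + 2 OH^-
Ksp = [Mn^2+][OH^-]^2
If s mol/L of Mn(OH)2 dissolves, [Mn^2+] = s and [OH^-] = 2s.
Ksp = s(2s)^2 = 4s^3
Solving, s = (1.73 × 10^-13/4)^(1/3) = 3.51 × 10^-5 M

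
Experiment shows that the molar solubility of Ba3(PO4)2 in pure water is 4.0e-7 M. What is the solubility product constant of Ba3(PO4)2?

Ba3(PO4)2(s) <=> 3 Ba^2+ + 2 PO4^3-
Let s = molar solubility. Then [Ba^2+] = 3s and [PO4^3-] = 2s.
Ksp = [Ba^2+]^3[PO4^3-]^2
So Ksp = (3s)^3 × (2s)^2 = 108s^5
With s = 4.0 x 10^-7: Ksp = 1.1 × 10^-30

Ksp ≈ 1.1 × 10^-30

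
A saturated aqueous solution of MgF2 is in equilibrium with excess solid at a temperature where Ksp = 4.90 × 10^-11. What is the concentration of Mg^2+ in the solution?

MgF2(s) ⇌ Mg^2+(aq) + 2 F^-(aq)
Ksp = [Mg^2+][F^-]^2
For each mole of MgF2 that dissolves: [Mg^2+] = s, [F^-] = 2s.
Ksp = s(2s)^2 = 4s^3
Solving, s = (4.90 × 10^-11/4)^(1/3) = 2.305 × 10^-4 M
[Mg^2+] = s = 2.31 × 10^-4 M

[Mg^2+] = 2.31e-4 M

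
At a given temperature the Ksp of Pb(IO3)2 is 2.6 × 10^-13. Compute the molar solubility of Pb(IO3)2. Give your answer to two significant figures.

Pb(IO3)2(s) ⇌ Pb^2+(aq) + 2 IO3^-(aq)
Ksp = [Pb^2+][IO3^-]^2
Let s = molar solubility. Then [Pb^2+] = s and [IO3^-] = 2s.
Substituting: Ksp = s(2s)^2 = 4s^3
s = (2.6 × 10^-13 / 4)^(1/3) = 4.0 x 10^-5 M

s ≈ 4.0 × 10^-5 M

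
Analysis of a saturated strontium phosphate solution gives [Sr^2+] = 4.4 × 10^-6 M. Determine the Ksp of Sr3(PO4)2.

Ksp = 7.3 × 10^-28

Sr3(PO4)2(s) ⇌ 3 Sr^2+(aq) + 2 PO4^3-(aq)
Stoichiometry gives [PO4^3-] = (2/3)[Sr^2+] = 2.93 x 10^-6 M.
Ksp = [Sr^2+]^3[PO4^3-]^2
Ksp = (4.4 × 10^-6)^3 × (2.93 x 10^-6)^2 = 7.3 × 10^-28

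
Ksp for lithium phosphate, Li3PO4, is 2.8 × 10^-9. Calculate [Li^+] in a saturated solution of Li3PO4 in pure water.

Li3PO4(s) ⇌ 3 Li^+ + PO4^3-
Ksp = [Li^+]^3[PO4^3-]
For each mole of Li3PO4 that dissolves: [Li^+] = 3s, [PO4^3-] = s.
Substituting: Ksp = (3s)^3s = 27s^4
Solving, s = (2.8 × 10^-9/27)^(1/4) = 3.19 × 10^-3 M
[Li^+] = 3s = 9.6 x 10^-3 M

[Li^+] = 9.6e-3 M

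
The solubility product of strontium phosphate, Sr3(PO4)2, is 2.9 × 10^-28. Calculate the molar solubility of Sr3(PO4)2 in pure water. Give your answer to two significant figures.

1.2 x 10^-6 M

Sr3(PO4)2(s) <=> 3 Sr^2+ + 2 PO4^3-
Ksp = [Sr^2+]^3[PO4^3-]^2
For each mole of Sr3(PO4)2 that dissolves: [Sr^2+] = 3s, [PO4^3-] = 2s.
Ksp = (3s)^3(2s)^2 = 108s^5
s^5 = 2.9 × 10^-28 / 108, so s = 1.2 × 10^-6 M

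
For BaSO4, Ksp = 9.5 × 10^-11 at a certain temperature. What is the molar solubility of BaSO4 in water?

s = 9.7e-6 M

BaSO4(s) <=> Ba^2+ + SO4^2-
Ksp = [Ba^2+][SO4^2-]
With molar solubility s: [Ba^2+] = s, [SO4^2-] = s.
Ksp = s^2
s = (9.5 × 10^-11)^(1/2) = 9.7 × 10^-6 M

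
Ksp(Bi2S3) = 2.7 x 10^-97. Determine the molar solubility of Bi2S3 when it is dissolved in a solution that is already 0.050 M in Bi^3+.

Bi2S3(s) ⇌ 2 Bi^3+(aq) + 3 S^2-(aq)
Ksp = [Bi^3+]^2[S^2-]^3
If s mol/L dissolves here, [Bi^3+] = 0.050 + 2s ≈ 0.050, [S^2-] = 3s (since the Bi^3+ already present dominates).
Ksp ≈ (0.050)^2 × (3s)^3
s = 1.6 × 10^-32 M
Check: 2s = 3.2 × 10^-32 ≪ 0.050, so the approximation is valid.

s = 1.6 × 10^-32 M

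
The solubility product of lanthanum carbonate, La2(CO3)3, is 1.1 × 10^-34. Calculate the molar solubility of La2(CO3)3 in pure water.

La2(CO3)3(s) <=> 2 La^3+(aq) + 3 CO3^2-(aq)
Ksp = [La^3+]^2[CO3^2-]^3
For each mole of La2(CO3)3 that dissolves: [La^3+] = 2s, [CO3^2-] = 3s.
Ksp = (2s)^2(3s)^3 = 108s^5
Solving, s = (1.1 × 10^-34/108)^(1/5) = 6.3 × 10^-8 M

s ≈ 6.3 × 10^-8 M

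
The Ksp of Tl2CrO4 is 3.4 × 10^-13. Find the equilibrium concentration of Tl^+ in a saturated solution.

8.8 × 10^-5 M

Tl2CrO4(s) <=> 2 Tl^+ + CrO4^2-
Ksp = [Tl^+]^2[CrO4^2-]
Let s = molar solubility. Then [Tl^+] = 2s and [CrO4^2-] = s.
Substituting: Ksp = (2s)^2s = 4s^3
s = (3.4 × 10^-13 / 4)^(1/3) = 4.40 × 10^-5 M
[Tl^+] = 2s = 8.8 × 10^-5 M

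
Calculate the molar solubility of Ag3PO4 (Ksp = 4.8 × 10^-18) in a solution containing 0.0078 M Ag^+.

Ag3PO4(s) <=> 3 Ag^+(aq) + PO4^3-(aq)
Ksp = [Ag^+]^3[PO4^3-]
Let s = moles of Ag3PO4 that dissolve per litre. [Ag^+] = 0.0078 + 3s ≈ 0.0078, [PO4^3-] = s (since the Ag^+ already present dominates).
Ksp ≈ (0.0078)^3 × s
s = 1.0 × 10^-11 M
Check: 3s = 3.0 × 10^-11 ≪ 0.0078, so the approximation is valid.

s ≈ 1.0 × 10^-11 M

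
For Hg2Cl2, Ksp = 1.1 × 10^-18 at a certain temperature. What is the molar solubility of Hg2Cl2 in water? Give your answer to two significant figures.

s = 6.5 × 10^-7 M

Hg2Cl2(s) <=> Hg2^2+ + 2 Cl^-
Ksp = [Hg2^2+][Cl^-]^2
Let s = molar solubility. Then [Hg2^2+] = s and [Cl^-] = 2s.
Ksp = s(2s)^2 = 4s^3
s^3 = 1.1 × 10^-18 / 4, so s = 6.5 x 10^-7 M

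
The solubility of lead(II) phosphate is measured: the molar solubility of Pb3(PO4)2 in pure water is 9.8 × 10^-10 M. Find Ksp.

Ksp ≈ 9.8e-44

Pb3(PO4)2(s) ⇌ 3 Pb^2+(aq) + 2 PO4^3-(aq)
If s mol/L of Pb3(PO4)2 dissolves, [Pb^2+] = 3s and [PO4^3-] = 2s.
Ksp = [Pb^2+]^3[PO4^3-]^2
Ksp = (3s)^3(2s)^2 = 108s^5
Ksp = 108 × (9.8 x 10^-10)^5 = 9.8 × 10^-44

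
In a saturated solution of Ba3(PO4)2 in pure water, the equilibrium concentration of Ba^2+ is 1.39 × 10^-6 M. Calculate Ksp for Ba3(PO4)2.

Ba3(PO4)2(s) ⇌ 3 Ba^2+ + 2 PO4^3-
Stoichiometry gives [PO4^3-] = (2/3)[Ba^2+] = 9.267 × 10^-7 M.
Ksp = [Ba^2+]^3[PO4^3-]^2
Ksp = (1.39 × 10^-6)^3 × (9.267 x 10^-7)^2 = 2.31 × 10^-30

Ksp ≈ 2.31 × 10^-30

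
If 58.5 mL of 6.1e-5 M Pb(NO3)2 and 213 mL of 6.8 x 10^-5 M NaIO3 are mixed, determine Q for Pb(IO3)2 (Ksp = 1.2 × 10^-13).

Total volume = 58.5 + 213 = 271.5 mL.
[Pb^2+] = 6.1 × 10^-5 × (58.5/271.5) = 1.31 x 10^-5 M
[IO3^-] = 6.8 x 10^-5 × (213/271.5) = 5.33 × 10^-5 M
Pb(IO3)2(s) <=> Pb^2+ + 2 IO3^-, so Q = [Pb^2+][IO3^-]^2
Q = (1.31 × 10^-5)(5.33 × 10^-5)^2 = 3.7 × 10^-14
Q < Ksp, so no precipitate of Pb(IO3)2 forms.

Q = 3.7e-14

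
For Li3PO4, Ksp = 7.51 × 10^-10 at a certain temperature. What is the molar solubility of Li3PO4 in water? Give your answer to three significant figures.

s = 2.30 × 10^-3 M

Li3PO4(s) ⇌ 3 Li^+ + PO4^3-
Ksp = [Li^+]^3[PO4^3-]
If s mol/L of Li3PO4 dissolves, [Li^+] = 3s and [PO4^3-] = s.
So Ksp = (3s)^3 × s = 27s^4
s = (7.51 × 10^-10 / 27)^(1/4) = 2.30 x 10^-3 M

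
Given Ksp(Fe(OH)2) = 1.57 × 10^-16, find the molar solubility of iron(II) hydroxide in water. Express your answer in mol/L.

s = 3.40 × 10^-6 M

Fe(OH)2(s) <=> Fe^2+(aq) + 2 OH^-(aq)
Ksp = [Fe^2+][OH^-]^2
With molar solubility s: [Fe^2+] = s, [OH^-] = 2s.
So Ksp = s × (2s)^2 = 4s^3
Solving, s = (1.57 × 10^-16/4)^(1/3) = 3.40 × 10^-6 M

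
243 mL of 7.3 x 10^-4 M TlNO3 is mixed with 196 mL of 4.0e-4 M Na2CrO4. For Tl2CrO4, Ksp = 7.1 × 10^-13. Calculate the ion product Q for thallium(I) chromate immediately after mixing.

Q ≈ 2.9e-11

Total volume = 243 + 196 = 439 mL.
[Tl^+] = 7.3 × 10^-4 × (243/439) = 4.04 × 10^-4 M
[CrO4^2-] = 4.0 × 10^-4 × (196/439) = 1.79 × 10^-4 M
Tl2CrO4(s) ⇌ 2 Tl^+ + CrO4^2-, so Q = [Tl^+]^2[CrO4^2-]
Q = (4.04 × 10^-4)^2(1.79 x 10^-4) = 2.9 × 10^-11
Q > Ksp, so Tl2CrO4 will precipitate.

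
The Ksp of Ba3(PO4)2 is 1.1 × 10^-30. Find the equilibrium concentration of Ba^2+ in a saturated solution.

Ba3(PO4)2(s) <=> 3 Ba^2+(aq) + 2 PO4^3-(aq)
Ksp = [Ba^2+]^3[PO4^3-]^2
If s mol/L of Ba3(PO4)2 dissolves, [Ba^2+] = 3s and [PO4^3-] = 2s.
So Ksp = (3s)^3 × (2s)^2 = 108s^5
s^5 = 1.1 × 10^-30 / 108, so s = 4.00 × 10^-7 M
[Ba^2+] = 3s = 1.2 × 10^-6 M

1.2 × 10^-6 M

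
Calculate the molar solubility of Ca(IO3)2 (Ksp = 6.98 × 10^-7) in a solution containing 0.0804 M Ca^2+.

1.47e-3 M

Ca(IO3)2(s) ⇌ Ca^2+ + 2 IO3^-
Ksp = [Ca^2+][IO3^-]^2
Let s be the molar solubility in this solution. [Ca^2+] = 0.0804 + s ≈ 0.0804, [IO3^-] = 2s (common-ion effect: Ca^2+ is already 0.0804 M).
Ksp ≈ 0.0804 × (2s)^2
s = 1.47 × 10^-3 M
Check: s = 1.5 × 10^-3 ≪ 0.0804, so the approximation is valid.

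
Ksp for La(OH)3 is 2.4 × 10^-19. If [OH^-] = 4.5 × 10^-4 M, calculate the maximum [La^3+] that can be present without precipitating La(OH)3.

[La^3+] = 2.6 × 10^-9 M

La(OH)3(s) ⇌ La^3+(aq) + 3 OH^-(aq)
Ksp = [La^3+][OH^-]^3
Precipitation begins when Q = Ksp. With [OH^-] = 4.5 × 10^-4 M:
2.4 × 10^-19 = (4.5 × 10^-4)^3 × [La^3+]
[La^3+] = (2.4 × 10^-19 / 9.11 × 10^-11) = 2.6 × 10^-9 M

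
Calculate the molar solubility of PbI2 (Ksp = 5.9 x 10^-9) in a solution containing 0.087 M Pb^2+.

s ≈ 1.3 x 10^-4 M

PbI2(s) ⇌ Pb^2+(aq) + 2 I^-(aq)
Ksp = [Pb^2+][I^-]^2
If s mol/L dissolves here, [Pb^2+] = 0.087 + s ≈ 0.087, [I^-] = 2s (common-ion effect: Pb^2+ is already 0.087 M).
Ksp ≈ 0.087 × (2s)^2
s = 1.3 × 10^-4 M
Check: s = 1.3 × 10^-4 ≪ 0.087, so the approximation is valid.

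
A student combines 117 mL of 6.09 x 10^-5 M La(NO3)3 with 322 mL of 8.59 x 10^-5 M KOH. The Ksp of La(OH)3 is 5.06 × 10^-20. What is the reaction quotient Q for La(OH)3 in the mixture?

Q ≈ 4.06 × 10^-18

Total volume = 117 + 322 = 439 mL.
[La^3+] = 6.09 x 10^-5 × (117/439) = 1.623 × 10^-5 M
[OH^-] = 8.59 × 10^-5 × (322/439) = 6.301 × 10^-5 M
La(OH)3(s) ⇌ La^3+(aq) + 3 OH^-(aq), so Q = [La^3+][OH^-]^3
Q = (1.623 × 10^-5)(6.301 x 10^-5)^3 = 4.06 × 10^-18
Q > Ksp, so La(OH)3 will precipitate.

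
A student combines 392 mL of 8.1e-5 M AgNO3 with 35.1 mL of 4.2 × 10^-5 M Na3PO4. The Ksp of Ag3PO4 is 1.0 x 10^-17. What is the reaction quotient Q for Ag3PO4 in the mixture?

Q = 1.4 x 10^-18

Total volume = 392 + 35.1 = 427.1 mL.
[Ag^+] = 8.1 × 10^-5 × (392/427.1) = 7.43 × 10^-5 M
[PO4^3-] = 4.2 × 10^-5 × (35.1/427.1) = 3.45 × 10^-6 M
Ag3PO4(s) <=> 3 Ag^+ + PO4^3-, so Q = [Ag^+]^3[PO4^3-]
Q = (7.43 × 10^-5)^3(3.45 × 10^-6) = 1.4 x 10^-18
Q < Ksp, so no precipitate of Ag3PO4 forms.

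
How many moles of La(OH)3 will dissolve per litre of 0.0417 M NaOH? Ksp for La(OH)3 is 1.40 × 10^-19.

La(OH)3(s) <=> La^3+ + 3 OH^-
Ksp = [La^3+][OH^-]^3
Let s be the molar solubility in this solution. [La^3+] = s, [OH^-] = 0.0417 + 3s ≈ 0.0417 (Ksp is small, so little additional dissolves).
Ksp ≈ s × (0.0417)^3
s = 1.93 x 10^-15 M
Check: 3s = 5.8 × 10^-15 ≪ 0.0417, so the approximation is valid.

1.93e-15 M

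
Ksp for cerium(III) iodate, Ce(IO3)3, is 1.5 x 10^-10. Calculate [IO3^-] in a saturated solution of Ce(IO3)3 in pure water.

4.6 x 10^-3 M

Ce(IO3)3(s) <=> Ce^3+(aq) + 3 IO3^-(aq)
Ksp = [Ce^3+][IO3^-]^3
For each mole of Ce(IO3)3 that dissolves: [Ce^3+] = s, [IO3^-] = 3s.
So Ksp = s × (3s)^3 = 27s^4
s^4 = 1.5 x 10^-10 / 27, so s = 1.54 × 10^-3 M
[IO3^-] = 3s = 4.6 × 10^-3 M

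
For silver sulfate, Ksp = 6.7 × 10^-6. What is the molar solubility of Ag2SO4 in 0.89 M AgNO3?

8.5e-6 M

Ag2SO4(s) ⇌ 2 Ag^+(aq) + SO4^2-(aq)
Ksp = [Ag^+]^2[SO4^2-]
Let s be the molar solubility in this solution. [Ag^+] = 0.89 + 2s ≈ 0.89, [SO4^2-] = s (common-ion effect: Ag^+ is already 0.89 M).
Ksp ≈ (0.89)^2 × s
s = 8.5 × 10^-6 M
Check: 2s = 1.7 × 10^-5 ≪ 0.89, so the approximation is valid.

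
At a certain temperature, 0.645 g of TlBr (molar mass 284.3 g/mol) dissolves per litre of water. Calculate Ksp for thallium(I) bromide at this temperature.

Molar solubility s = (6.45 × 10^-1 g/L) / (284.3 g/mol) = 2.269 × 10^-3 M.
TlBr(s) ⇌ Tl^+(aq) + Br^-(aq)
Let s = molar solubility. Then [Tl^+] = s and [Br^-] = s.
Ksp = [Tl^+][Br^-]
Ksp = (s)(s) = s^2
Ksp = (2.269 × 10^-3)^2 = 5.15 × 10^-6

Ksp ≈ 5.15 x 10^-6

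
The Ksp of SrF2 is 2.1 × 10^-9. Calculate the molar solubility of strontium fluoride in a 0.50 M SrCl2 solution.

SrF2(s) <=> Sr^2+(aq) + 2 F^-(aq)
Ksp = [Sr^2+][F^-]^2
Let s be the molar solubility in this solution. [Sr^2+] = 0.50 + s ≈ 0.50, [F^-] = 2s (Ksp is small, so little additional dissolves).
Ksp ≈ 0.50 × (2s)^2
s = 3.2 × 10^-5 M
Check: s = 3.2 × 10^-5 ≪ 0.50, so the approximation is valid.

s ≈ 3.2 × 10^-5 M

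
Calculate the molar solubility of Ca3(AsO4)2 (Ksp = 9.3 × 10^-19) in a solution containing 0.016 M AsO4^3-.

s = 5.1e-6 M

Ca3(AsO4)2(s) <=> 3 Ca^2+ + 2 AsO4^3-
Ksp = [Ca^2+]^3[AsO4^3-]^2
Let s = moles of Ca3(AsO4)2 that dissolve per litre. [Ca^2+] = 3s, [AsO4^3-] = 0.016 + 2s ≈ 0.016 (Ksp is small, so little additional dissolves).
Ksp ≈ (3s)^3 × (0.016)^2
s = 5.1 × 10^-6 M
Check: 2s = 1.0 × 10^-5 ≪ 0.016, so the approximation is valid.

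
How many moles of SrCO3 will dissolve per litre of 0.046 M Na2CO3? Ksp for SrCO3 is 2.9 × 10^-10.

6.3 x 10^-9 M

SrCO3(s) ⇌ Sr^2+(aq) + CO3^2-(aq)
Ksp = [Sr^2+][CO3^2-]
Let s = moles of SrCO3 that dissolve per litre. [Sr^2+] = s, [CO3^2-] = 0.046 + s ≈ 0.046 (Ksp is small, so little additional dissolves).
Ksp ≈ s × 0.046
s = 6.3 x 10^-9 M
Check: s = 6.3 x 10^-9 ≪ 0.046, so the approximation is valid.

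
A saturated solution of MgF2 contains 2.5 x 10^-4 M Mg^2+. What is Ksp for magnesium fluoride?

Ksp ≈ 6.3e-11

MgF2(s) ⇌ Mg^2+(aq) + 2 F^-(aq)
Stoichiometry gives [F^-] = (2/1)[Mg^2+] = 5.00 × 10^-4 M.
Ksp = [Mg^2+][F^-]^2
Ksp = 2.5 × 10^-4 × (5.00 x 10^-4)^2 = 6.3 x 10^-11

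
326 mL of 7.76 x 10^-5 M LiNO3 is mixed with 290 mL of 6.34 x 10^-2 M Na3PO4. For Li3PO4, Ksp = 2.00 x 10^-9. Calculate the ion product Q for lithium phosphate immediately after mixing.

Q = 2.07e-15

Total volume = 326 + 290 = 616 mL.
[Li^+] = 7.76 x 10^-5 × (326/616) = 4.107 x 10^-5 M
[PO4^3-] = 6.34 × 10^-2 × (290/616) = 2.985 × 10^-2 M
Li3PO4(s) ⇌ 3 Li^+(aq) + PO4^3-(aq), so Q = [Li^+]^3[PO4^3-]
Q = (4.107 x 10^-5)^3(2.985 × 10^-2) = 2.07 × 10^-15
Q < Ksp, so no precipitate of Li3PO4 forms.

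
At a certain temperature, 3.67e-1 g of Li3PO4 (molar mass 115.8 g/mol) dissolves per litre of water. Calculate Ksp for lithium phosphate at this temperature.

2.72 x 10^-9

Molar solubility s = (3.67 × 10^-1 g/L) / (115.8 g/mol) = 3.169 x 10^-3 M.
Li3PO4(s) ⇌ 3 Li^+(aq) + PO4^3-(aq)
If s mol/L of Li3PO4 dissolves, [Li^+] = 3s and [PO4^3-] = s.
Ksp = [Li^+]^3[PO4^3-]
Substituting: Ksp = (3s)^3s = 27s^4
Ksp = 27 × (3.169 × 10^-3)^4 = 2.72 x 10^-9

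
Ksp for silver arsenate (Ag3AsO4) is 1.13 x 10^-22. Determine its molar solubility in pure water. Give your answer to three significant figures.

Ag3AsO4(s) ⇌ 3 Ag^+(aq) + AsO4^3-(aq)
Ksp = [Ag^+]^3[AsO4^3-]
With molar solubility s: [Ag^+] = 3s, [AsO4^3-] = s.
So Ksp = (3s)^3 × s = 27s^4
s = (1.13 x 10^-22 / 27)^(1/4) = 1.43 × 10^-6 M

s = 1.43e-6 M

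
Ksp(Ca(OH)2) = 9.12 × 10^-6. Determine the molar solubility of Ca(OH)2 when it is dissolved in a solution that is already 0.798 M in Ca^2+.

Ca(OH)2(s) <=> Ca^2+(aq) + 2 OH^-(aq)
Ksp = [Ca^2+][OH^-]^2
If s mol/L dissolves here, [Ca^2+] = 0.798 + s ≈ 0.798, [OH^-] = 2s (since the Ca^2+ already present dominates).
Ksp ≈ 0.798 × (2s)^2
s = 1.69 × 10^-3 M
Check: s = 1.7 × 10^-3 ≪ 0.798, so the approximation is valid.

s ≈ 1.69e-3 M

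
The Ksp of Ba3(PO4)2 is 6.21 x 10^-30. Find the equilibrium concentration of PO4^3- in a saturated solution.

[PO4^3-] ≈ 1.13e-6 M

Ba3(PO4)2(s) ⇌ 3 Ba^2+(aq) + 2 PO4^3-(aq)
Ksp = [Ba^2+]^3[PO4^3-]^2
Let s = molar solubility. Then [Ba^2+] = 3s and [PO4^3-] = 2s.
So Ksp = (3s)^3 × (2s)^2 = 108s^5
Solving, s = (6.21 x 10^-30/108)^(1/5) = 5.649 x 10^-7 M
[PO4^3-] = 2s = 1.13 x 10^-6 M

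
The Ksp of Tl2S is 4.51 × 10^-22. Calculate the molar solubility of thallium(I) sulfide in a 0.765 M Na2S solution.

Tl2S(s) ⇌ 2 Tl^+(aq) + S^2-(aq)
Ksp = [Tl^+]^2[S^2-]
If s mol/L dissolves here, [Tl^+] = 2s, [S^2-] = 0.765 + s ≈ 0.765 (since S^2- from Na2S dominates).
Ksp ≈ (2s)^2 × 0.765
s = 1.21 × 10^-11 M
Check: s = 1.2 × 10^-11 ≪ 0.765, so the approximation is valid.

s ≈ 1.21 × 10^-11 M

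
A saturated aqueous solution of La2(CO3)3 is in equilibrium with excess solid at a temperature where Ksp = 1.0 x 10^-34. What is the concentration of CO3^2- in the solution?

[CO3^2-] = 1.9e-7 M

La2(CO3)3(s) ⇌ 2 La^3+(aq) + 3 CO3^2-(aq)
Ksp = [La^3+]^2[CO3^2-]^3
With molar solubility s: [La^3+] = 2s, [CO3^2-] = 3s.
Substituting: Ksp = (2s)^2(3s)^3 = 108s^5
Solving, s = (1.0 x 10^-34/108)^(1/5) = 6.21 × 10^-8 M
[CO3^2-] = 3s = 1.9 × 10^-7 M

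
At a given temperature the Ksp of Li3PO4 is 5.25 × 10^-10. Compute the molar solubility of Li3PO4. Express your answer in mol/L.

s = 2.10 × 10^-3 M

Li3PO4(s) <=> 3 Li^+ + PO4^3-
Ksp = [Li^+]^3[PO4^3-]
With molar solubility s: [Li^+] = 3s, [PO4^3-] = s.
Substituting: Ksp = (3s)^3s = 27s^4
s^4 = 5.25 × 10^-10 / 27, so s = 2.10 x 10^-3 M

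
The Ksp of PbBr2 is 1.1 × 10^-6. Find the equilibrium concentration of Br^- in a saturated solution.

PbBr2(s) ⇌ Pb^2+(aq) + 2 Br^-(aq)
Ksp = [Pb^2+][Br^-]^2
For each mole of PbBr2 that dissolves: [Pb^2+] = s, [Br^-] = 2s.
Substituting: Ksp = s(2s)^2 = 4s^3
s^3 = 1.1 × 10^-6 / 4, so s = 6.50 x 10^-3 M
[Br^-] = 2s = 1.3 x 10^-2 M

1.3e-2 M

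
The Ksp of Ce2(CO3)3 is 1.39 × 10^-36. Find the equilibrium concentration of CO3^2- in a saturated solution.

[CO3^2-] ≈ 7.93 x 10^-8 M

Ce2(CO3)3(s) ⇌ 2 Ce^3+ + 3 CO3^2-
Ksp = [Ce^3+]^2[CO3^2-]^3
Let s = molar solubility. Then [Ce^3+] = 2s and [CO3^2-] = 3s.
So Ksp = (2s)^2 × (3s)^3 = 108s^5
s^5 = 1.39 × 10^-36 / 108, so s = 2.642 x 10^-8 M
[CO3^2-] = 3s = 7.93 × 10^-8 M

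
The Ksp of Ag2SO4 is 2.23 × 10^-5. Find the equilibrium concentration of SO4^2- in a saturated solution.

[SO4^2-] ≈ 1.77 × 10^-2 M

Ag2SO4(s) ⇌ 2 Ag^+(aq) + SO4^2-(aq)
Ksp = [Ag^+]^2[SO4^2-]
If s mol/L of Ag2SO4 dissolves, [Ag^+] = 2s and [SO4^2-] = s.
Ksp = (2s)^2s = 4s^3
Solving, s = (2.23 × 10^-5/4)^(1/3) = 1.773 × 10^-2 M
[SO4^2-] = s = 1.77 × 10^-2 M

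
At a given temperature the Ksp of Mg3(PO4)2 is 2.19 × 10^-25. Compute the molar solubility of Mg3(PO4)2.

4.59e-6 M

Mg3(PO4)2(s) <=> 3 Mg^2+ + 2 PO4^3-
Ksp = [Mg^2+]^3[PO4^3-]^2
If s mol/L of Mg3(PO4)2 dissolves, [Mg^2+] = 3s and [PO4^3-] = 2s.
So Ksp = (3s)^3 × (2s)^2 = 108s^5
s^5 = 2.19 × 10^-25 / 108, so s = 4.59 x 10^-6 M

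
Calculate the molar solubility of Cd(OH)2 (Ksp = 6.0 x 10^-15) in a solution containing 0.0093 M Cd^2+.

Cd(OH)2(s) <=> Cd^2+(aq) + 2 OH^-(aq)
Ksp = [Cd^2+][OH^-]^2
If s mol/L dissolves here, [Cd^2+] = 0.0093 + s ≈ 0.0093, [OH^-] = 2s (since the Cd^2+ already present dominates).
Ksp ≈ 0.0093 × (2s)^2
s = 4.0 × 10^-7 M
Check: s = 4.0 x 10^-7 ≪ 0.0093, so the approximation is valid.

s ≈ 4.0e-7 M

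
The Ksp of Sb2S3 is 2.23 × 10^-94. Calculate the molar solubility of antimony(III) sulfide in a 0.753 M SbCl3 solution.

2.44 × 10^-32 M

Sb2S3(s) <=> 2 Sb^3+ + 3 S^2-
Ksp = [Sb^3+]^2[S^2-]^3
Let s = moles of Sb2S3 that dissolve per litre. [Sb^3+] = 0.753 + 2s ≈ 0.753, [S^2-] = 3s (common-ion effect: Sb^3+ is already 0.753 M).
Ksp ≈ (0.753)^2 × (3s)^3
s = 2.44 x 10^-32 M
Check: 2s = 4.9 × 10^-32 ≪ 0.753, so the approximation is valid.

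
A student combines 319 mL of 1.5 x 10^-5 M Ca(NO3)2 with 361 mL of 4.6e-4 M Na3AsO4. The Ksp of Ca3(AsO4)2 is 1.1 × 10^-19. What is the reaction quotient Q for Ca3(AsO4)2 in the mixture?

2.1e-23

Total volume = 319 + 361 = 680 mL.
[Ca^2+] = 1.5 × 10^-5 × (319/680) = 7.04 × 10^-6 M
[AsO4^3-] = 4.6 × 10^-4 × (361/680) = 2.44 x 10^-4 M
Ca3(AsO4)2(s) <=> 3 Ca^2+ + 2 AsO4^3-, so Q = [Ca^2+]^3[AsO4^3-]^2
Q = (7.04 × 10^-6)^3(2.44 × 10^-4)^2 = 2.1 × 10^-23
Q < Ksp, so no precipitate of Ca3(AsO4)2 forms.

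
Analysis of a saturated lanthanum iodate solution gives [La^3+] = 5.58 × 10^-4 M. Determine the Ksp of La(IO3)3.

2.62e-12

La(IO3)3(s) ⇌ La^3+ + 3 IO3^-
Stoichiometry gives [IO3^-] = (3/1)[La^3+] = 1.674 × 10^-3 M.
Ksp = [La^3+][IO3^-]^3
Ksp = 5.58 x 10^-4 × (1.674 × 10^-3)^3 = 2.62 × 10^-12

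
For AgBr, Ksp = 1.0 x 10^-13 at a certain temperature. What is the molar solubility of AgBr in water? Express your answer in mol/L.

s ≈ 3.2e-7 M

AgBr(s) ⇌ Ag^+ + Br^-
Ksp = [Ag^+][Br^-]
If s mol/L of AgBr dissolves, [Ag^+] = s and [Br^-] = s.
Ksp = s × s = s^2
s = (1.0 x 10^-13)^(1/2) = 3.2 × 10^-7 M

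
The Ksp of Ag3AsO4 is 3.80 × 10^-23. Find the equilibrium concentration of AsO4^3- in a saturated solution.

1.09e-6 M

Ag3AsO4(s) ⇌ 3 Ag^+(aq) + AsO4^3-(aq)
Ksp = [Ag^+]^3[AsO4^3-]
For each mole of Ag3AsO4 that dissolves: [Ag^+] = 3s, [AsO4^3-] = s.
So Ksp = (3s)^3 × s = 27s^4
Solving, s = (3.80 × 10^-23/27)^(1/4) = 1.089 x 10^-6 M
[AsO4^3-] = s = 1.09 x 10^-6 M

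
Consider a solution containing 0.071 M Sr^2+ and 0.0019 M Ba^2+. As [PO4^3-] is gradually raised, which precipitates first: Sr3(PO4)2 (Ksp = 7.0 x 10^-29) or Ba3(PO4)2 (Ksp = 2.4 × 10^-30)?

Sr3(PO4)2

Precipitation of each salt starts when its ion product equals its Ksp.
For Sr3(PO4)2: 7.0 x 10^-29 = (0.071)^3 × [PO4^3-]^2  ⇒  [PO4^3-] = 4.4 x 10^-13 M.
For Ba3(PO4)2: 2.4 × 10^-30 = (0.0019)^3 × [PO4^3-]^2  ⇒  [PO4^3-] = 1.9 × 10^-11 M.
The salt with the lower threshold [PO4^3-] precipitates first: Sr3(PO4)2.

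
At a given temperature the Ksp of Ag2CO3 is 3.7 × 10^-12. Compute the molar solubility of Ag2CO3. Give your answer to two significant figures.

Ag2CO3(s) ⇌ 2 Ag^+(aq) + CO3^2-(aq)
Ksp = [Ag^+]^2[CO3^2-]
With molar solubility s: [Ag^+] = 2s, [CO3^2-] = s.
Ksp = (2s)^2s = 4s^3
s = (3.7 × 10^-12 / 4)^(1/3) = 9.7 x 10^-5 M

s ≈ 9.7 × 10^-5 M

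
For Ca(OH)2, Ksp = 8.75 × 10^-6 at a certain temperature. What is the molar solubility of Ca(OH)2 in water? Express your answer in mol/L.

s ≈ 1.30 x 10^-2 M

Ca(OH)2(s) <=> Ca^2+ + 2 OH^-
Ksp = [Ca^2+][OH^-]^2
If s mol/L of Ca(OH)2 dissolves, [Ca^2+] = s and [OH^-] = 2s.
So Ksp = s × (2s)^2 = 4s^3
s^3 = 8.75 × 10^-6 / 4, so s = 1.30 × 10^-2 M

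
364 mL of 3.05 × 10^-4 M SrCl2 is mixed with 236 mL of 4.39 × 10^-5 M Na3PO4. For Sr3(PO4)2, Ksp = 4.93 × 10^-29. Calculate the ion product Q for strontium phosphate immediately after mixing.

Total volume = 364 + 236 = 600 mL.
[Sr^2+] = 3.05 x 10^-4 × (364/600) = 1.850 × 10^-4 M
[PO4^3-] = 4.39 x 10^-5 × (236/600) = 1.727 x 10^-5 M
Sr3(PO4)2(s) <=> 3 Sr^2+ + 2 PO4^3-, so Q = [Sr^2+]^3[PO4^3-]^2
Q = (1.850 x 10^-4)^3(1.727 × 10^-5)^2 = 1.89 x 10^-21
Q > Ksp, so Sr3(PO4)2 will precipitate.

Q ≈ 1.89e-21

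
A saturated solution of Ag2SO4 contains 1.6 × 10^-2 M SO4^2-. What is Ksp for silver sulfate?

Ksp ≈ 1.6 × 10^-5

Ag2SO4(s) ⇌ 2 Ag^+ + SO4^2-
Stoichiometry gives [Ag^+] = (2/1)[SO4^2-] = 3.20 × 10^-2 M.
Ksp = [Ag^+]^2[SO4^2-]
Ksp = (3.20 × 10^-2)^2 × 1.6 × 10^-2 = 1.6 x 10^-5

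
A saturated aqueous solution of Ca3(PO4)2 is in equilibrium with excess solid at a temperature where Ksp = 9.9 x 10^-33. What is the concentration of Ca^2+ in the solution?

Ca3(PO4)2(s) ⇌ 3 Ca^2+(aq) + 2 PO4^3-(aq)
Ksp = [Ca^2+]^3[PO4^3-]^2
If s mol/L of Ca3(PO4)2 dissolves, [Ca^2+] = 3s and [PO4^3-] = 2s.
Substituting: Ksp = (3s)^3(2s)^2 = 108s^5
s^5 = 9.9 x 10^-33 / 108, so s = 1.56 x 10^-7 M
[Ca^2+] = 3s = 4.7 x 10^-7 M

[Ca^2+] ≈ 4.7e-7 M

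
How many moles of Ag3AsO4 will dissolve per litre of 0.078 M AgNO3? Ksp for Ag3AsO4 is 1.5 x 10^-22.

s ≈ 3.2 x 10^-19 M

Ag3AsO4(s) ⇌ 3 Ag^+ + AsO4^3-
Ksp = [Ag^+]^3[AsO4^3-]
If s mol/L dissolves here, [Ag^+] = 0.078 + 3s ≈ 0.078, [AsO4^3-] = s (since Ag^+ from AgNO3 dominates).
Ksp ≈ (0.078)^3 × s
s = 3.2 × 10^-19 M
Check: 3s = 9.5 × 10^-19 ≪ 0.078, so the approximation is valid.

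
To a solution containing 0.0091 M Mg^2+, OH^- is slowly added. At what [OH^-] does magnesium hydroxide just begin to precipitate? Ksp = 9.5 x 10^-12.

Mg(OH)2(s) ⇌ Mg^2+(aq) + 2 OH^-(aq)
Ksp = [Mg^2+][OH^-]^2
Precipitation begins when Q = Ksp. With [Mg^2+] = 0.0091 M:
9.5 x 10^-12 = (0.0091) × [OH^-]^2
[OH^-] = (9.5 x 10^-12 / 9.1 × 10^-3)^(1/2) = 3.2 x 10^-5 M

3.2 x 10^-5 M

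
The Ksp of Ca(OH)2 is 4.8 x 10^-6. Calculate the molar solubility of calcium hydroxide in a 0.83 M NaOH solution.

Ca(OH)2(s) <=> Ca^2+ + 2 OH^-
Ksp = [Ca^2+][OH^-]^2
Let s be the molar solubility in this solution. [Ca^2+] = s, [OH^-] = 0.83 + 2s ≈ 0.83 (Ksp is small, so little additional dissolves).
Ksp ≈ s × (0.83)^2
s = 7.0 x 10^-6 M
Check: 2s = 1.4 × 10^-5 ≪ 0.83, so the approximation is valid.

7.0 × 10^-6 M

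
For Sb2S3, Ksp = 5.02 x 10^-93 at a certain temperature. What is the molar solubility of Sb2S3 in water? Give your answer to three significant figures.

s = 1.36 × 10^-19 M

Sb2S3(s) ⇌ 2 Sb^3+(aq) + 3 S^2-(aq)
Ksp = [Sb^3+]^2[S^2-]^3
If s mol/L of Sb2S3 dissolves, [Sb^3+] = 2s and [S^2-] = 3s.
Substituting: Ksp = (2s)^2(3s)^3 = 108s^5
s = (5.02 x 10^-93 / 108)^(1/5) = 1.36 × 10^-19 M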